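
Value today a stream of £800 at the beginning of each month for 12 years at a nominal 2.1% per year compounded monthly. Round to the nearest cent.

£101,930.78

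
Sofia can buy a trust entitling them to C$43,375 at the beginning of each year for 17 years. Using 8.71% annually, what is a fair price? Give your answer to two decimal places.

C$410,474.93

PV = 43375 × [1 − (1+0.0871)^(−17)] / 0.0871 × (1+i) = 43375 × 9.463399 = 410,474.9311
(annuity-due: payments at period start, so ×(1+i).)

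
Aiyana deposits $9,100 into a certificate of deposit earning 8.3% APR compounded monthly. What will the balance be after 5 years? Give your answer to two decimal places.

$13,761.10

i = 0.083/12 = 0.00691667 per month; n = 5·12 = 60.
FV = 9,100 × (1 + 0.00691667)^60 = 13,761.1002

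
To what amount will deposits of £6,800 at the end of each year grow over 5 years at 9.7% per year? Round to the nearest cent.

Accumulation factor s(5|0.097) = 6.068742; FV = 6800 × 6.068742 = 41,267.4449

£41,267.44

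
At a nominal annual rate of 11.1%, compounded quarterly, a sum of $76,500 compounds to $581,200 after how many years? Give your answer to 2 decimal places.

18.52 years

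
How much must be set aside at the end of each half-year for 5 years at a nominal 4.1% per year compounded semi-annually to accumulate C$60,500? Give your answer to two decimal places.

With 2 periods per year: i = 0.0205, n = 10.
FV-annuity factor = 10.974784; PMT = 60500 / 10.974784 = 5,512.6367

C$5,512.64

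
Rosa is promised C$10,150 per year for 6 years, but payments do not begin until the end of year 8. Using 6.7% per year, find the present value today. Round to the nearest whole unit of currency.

C$31,014

Value one period before first payment (t=7): 10150 × [1 − (1+0.067)^(−6)] / 0.067 = 10150 × 4.811007 = 48,831.7187
PV₀ = 48,831.7187 / (1+0.067)^7 = 48,831.7187 / 1.574530 = 31,013.5209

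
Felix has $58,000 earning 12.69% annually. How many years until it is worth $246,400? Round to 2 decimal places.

12.11 years

(1+i)^n = 246400/58000 = 4.24828, so n = ln 4.24828 / ln 1.1269 = 12.1077 years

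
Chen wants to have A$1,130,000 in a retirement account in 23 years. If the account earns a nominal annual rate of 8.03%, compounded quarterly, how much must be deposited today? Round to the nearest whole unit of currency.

A$181,520

i = 0.0803/4 = 0.020075 per quarter; n = 23·4 = 92.
Discount factor = (1+0.020075)^(−92) = 0.160637; PV = 1,130,000 × 0.160637 = 181,520.1639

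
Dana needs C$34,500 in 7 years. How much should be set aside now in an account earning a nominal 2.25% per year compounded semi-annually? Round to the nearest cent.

C$29,498.48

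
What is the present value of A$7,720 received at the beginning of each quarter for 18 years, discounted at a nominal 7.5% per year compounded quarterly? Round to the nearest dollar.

A$309,346

Periodic rate i = 0.075/4 = 0.01875; n = 18 × 4 = 72 periods.
PV = PMT · [1 − (1+i)^(−n)] / i × (1+i) = 7720 · 40.070770 = 309,346.3449
(Beginning-of-period payments → annuity-due factor ×(1+i).)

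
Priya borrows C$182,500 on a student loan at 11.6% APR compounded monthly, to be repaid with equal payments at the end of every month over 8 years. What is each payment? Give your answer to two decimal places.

C$2,926.18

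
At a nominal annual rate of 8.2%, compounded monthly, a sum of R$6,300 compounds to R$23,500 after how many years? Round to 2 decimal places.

16.11 years

Periodic rate i = 0.082/12 = 0.00683333.
n = ln(23500/6300) / ln(1+0.00683333) = ln(3.73016) / 0.006810 = 193.3088 months
= 193.3088/12 years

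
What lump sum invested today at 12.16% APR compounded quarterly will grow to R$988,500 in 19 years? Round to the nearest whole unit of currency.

R$101,515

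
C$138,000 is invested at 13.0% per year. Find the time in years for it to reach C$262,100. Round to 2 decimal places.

5.25 years

n = ln(262100/138000) / ln(1+0.13) = ln(1.89928) / 0.122218 = 5.2486 years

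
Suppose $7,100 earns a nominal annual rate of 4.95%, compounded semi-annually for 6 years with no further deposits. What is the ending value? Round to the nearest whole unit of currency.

i = 0.0495/2 = 0.02475 per half-year; n = 6·2 = 12.
FV = PV·(1+i)^n = 7,100 × 1.340958 = 9,520.8007

$9,521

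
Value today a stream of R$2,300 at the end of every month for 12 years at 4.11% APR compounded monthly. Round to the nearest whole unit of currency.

R$261,103

With 12 periods per year: i = 0.003425, n = 144.
Annuity factor a(144|0.003425) = 113.522937; PV = 2300 × 113.522937 = 261,102.7560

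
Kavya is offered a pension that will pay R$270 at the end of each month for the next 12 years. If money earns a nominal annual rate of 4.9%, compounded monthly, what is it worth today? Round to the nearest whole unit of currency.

Periodic rate i = 0.049/12 = 0.00408333; n = 12 × 12 = 144 periods.
PV = PMT · [1 − (1+i)^(−n)] / i = 270 · 108.709607 = 29,351.5938

R$29,352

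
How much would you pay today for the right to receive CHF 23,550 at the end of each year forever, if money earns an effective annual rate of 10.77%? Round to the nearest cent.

PV = C/r = 23550/0.1077 = 218,662.9526

CHF 218,662.95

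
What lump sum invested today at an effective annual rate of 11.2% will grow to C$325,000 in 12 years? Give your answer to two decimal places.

C$90,912.98

Discount factor = (1+0.112)^(−12) = 0.279732; PV = 325,000 × 0.279732 = 90,912.9843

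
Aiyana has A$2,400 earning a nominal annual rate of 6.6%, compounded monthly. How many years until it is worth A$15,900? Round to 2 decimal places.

28.73 years

Periodic rate i = 0.066/12 = 0.0055.
(1+i)^n = 15900/2400 = 6.62500, so n = ln 6.62500 / ln 1.0055 = 344.7355 months
= 344.7355/12 years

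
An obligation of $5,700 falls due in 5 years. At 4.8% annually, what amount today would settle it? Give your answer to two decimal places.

PV = FV·(1+i)^(−n) = 5,700 × 0.791031 = 4,508.8776

$4,508.88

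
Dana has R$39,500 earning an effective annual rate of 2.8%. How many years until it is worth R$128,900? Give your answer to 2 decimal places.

42.83 years

(1+i)^n = 128900/39500 = 3.26329, so n = ln 3.26329 / ln 1.028 = 42.8292 years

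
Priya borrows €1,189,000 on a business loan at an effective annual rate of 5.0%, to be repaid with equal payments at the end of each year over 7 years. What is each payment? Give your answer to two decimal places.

PMT = 1.189e+06 / ( [1 − (1+0.05)^(−7)] / 0.05 ) = 1.189e+06 / 5.786373 = 205,482.7641

€205,482.76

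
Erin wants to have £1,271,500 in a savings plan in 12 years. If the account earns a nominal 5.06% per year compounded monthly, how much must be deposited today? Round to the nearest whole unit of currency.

£693,693

i = 0.0506/12 = 0.00421667 per month; n = 12·12 = 144.
PV = FV·(1+i)^(−n) = 1,271,500 × 0.545570 = 693,692.7766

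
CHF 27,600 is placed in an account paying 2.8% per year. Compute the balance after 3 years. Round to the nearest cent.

27,600 × (1+0.028)^3 = 27,600 × 1.086374 = 29,983.9211

CHF 29,983.92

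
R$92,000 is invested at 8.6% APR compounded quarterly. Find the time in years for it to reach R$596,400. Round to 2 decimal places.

Periodic rate i = 0.086/4 = 0.0215.
n = ln(596400/92000) / ln(1+0.0215) = ln(6.48261) / 0.021272 = 87.8672 quarters
= 87.8672/4 years

21.97 years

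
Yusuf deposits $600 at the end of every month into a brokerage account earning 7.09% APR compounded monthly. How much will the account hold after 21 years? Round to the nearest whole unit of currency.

$346,579

With 12 periods per year: i = 0.00590833, n = 252.
FV = 600 × [(1+0.00590833)^252 − 1] / 0.00590833 = 600 × 577.631830 = 346,579.0982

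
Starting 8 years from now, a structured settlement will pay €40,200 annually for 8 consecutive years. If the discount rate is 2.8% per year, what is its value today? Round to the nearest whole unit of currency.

Value one period before first payment (t=7): 40200 × [1 − (1+0.028)^(−8)] / 0.028 = 40200 × 7.079295 = 284,587.6464
Discount back 7 years: 284,587.6464 × (1+0.028)^(−7) = 284,587.6464 × 0.824230 = 234,565.5567

€234,566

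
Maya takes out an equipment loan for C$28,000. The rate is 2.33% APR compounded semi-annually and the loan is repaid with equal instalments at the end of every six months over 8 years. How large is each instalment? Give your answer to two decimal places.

C$1,928.31

Periodic rate i = 0.0233/2 = 0.01165; n = 8 × 2 = 16 periods.
Annuity-PV factor = 14.520495; PMT = 28000 / 14.520495 = 1,928.3089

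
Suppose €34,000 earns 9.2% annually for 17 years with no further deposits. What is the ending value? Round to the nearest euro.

34,000 × (1+0.092)^17 = 34,000 × 4.464624 = 151,797.2030

€151,797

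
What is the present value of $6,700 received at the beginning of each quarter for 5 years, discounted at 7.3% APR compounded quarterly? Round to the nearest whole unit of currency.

$113,461

Periodic rate i = 0.073/4 = 0.01825; n = 5 × 4 = 20 periods.
Annuity factor a(20|0.01825) × (1+i) = 16.934487; PV = 6700 × 16.934487 = 113,461.0607
(Beginning-of-period payments → annuity-due factor ×(1+i).)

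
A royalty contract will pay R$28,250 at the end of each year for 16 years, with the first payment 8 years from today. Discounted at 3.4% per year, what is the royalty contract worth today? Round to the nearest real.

R$272,406

Value one period before first payment (t=7): 28250 × [1 − (1+0.034)^(−16)] / 0.034 = 28250 × 12.185447 = 344,238.8664
PV₀ = 344,238.8664 / (1+0.034)^7 = 344,238.8664 / 1.263699 = 272,405.6628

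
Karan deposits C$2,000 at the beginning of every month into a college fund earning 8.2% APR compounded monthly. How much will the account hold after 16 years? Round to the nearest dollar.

C$794,777

i = 0.082/12 = 0.00683333 per month; n = 16·12 = 192.
FV = PMT · [(1+i)^n − 1] / i × (1+i) = 2000 · 397.388626 = 794,777.2526
Payments are at the start of each period, so multiply by (1+i).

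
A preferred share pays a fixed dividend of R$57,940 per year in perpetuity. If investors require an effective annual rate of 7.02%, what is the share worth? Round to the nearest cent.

PV = C/r = 57940/0.0702 = 825,356.1254

R$825,356.13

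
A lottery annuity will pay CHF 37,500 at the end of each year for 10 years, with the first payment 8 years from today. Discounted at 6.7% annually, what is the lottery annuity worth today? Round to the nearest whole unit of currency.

Value one period before first payment (t=7): 37500 × [1 − (1+0.067)^(−10)] / 0.067 = 37500 × 7.122025 = 267,075.9238
Discount back 7 years: 267,075.9238 × (1+0.067)^(−7) = 267,075.9238 × 0.635110 = 169,622.6342

CHF 169,623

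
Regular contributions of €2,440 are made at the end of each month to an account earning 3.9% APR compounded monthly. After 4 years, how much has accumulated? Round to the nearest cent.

€126,527.58

i = 0.039/12 = 0.00325 per month; n = 4·12 = 48.
FV = PMT · [(1+i)^n − 1] / i = 2440 · 51.855564 = 126,527.5765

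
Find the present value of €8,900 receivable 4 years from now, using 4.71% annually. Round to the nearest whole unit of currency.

PV = 8,900 / (1 + 0.0471)^4 = 8,900 / 1.202133 = 7,403.5049

€7,404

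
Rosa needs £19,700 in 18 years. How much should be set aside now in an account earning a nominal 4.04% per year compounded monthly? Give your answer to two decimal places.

Periodic rate i = 0.0404/12 = 0.00336667; n = 18 × 12 = 216 periods.
Discount factor = (1+0.00336667)^(−216) = 0.483851; PV = 19,700 × 0.483851 = 9,531.8614

£9,531.86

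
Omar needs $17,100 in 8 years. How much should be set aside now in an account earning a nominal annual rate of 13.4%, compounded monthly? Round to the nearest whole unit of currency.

$5,889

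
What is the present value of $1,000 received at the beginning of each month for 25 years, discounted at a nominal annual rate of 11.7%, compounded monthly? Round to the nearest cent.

Periodic rate i = 0.117/12 = 0.00975; n = 25 × 12 = 300 periods.
PV = 1000 × [1 − (1+0.00975)^(−300)] / 0.00975 × (1+i) = 1000 × 97.927068 = 97,927.0681
(annuity-due: payments at period start, so ×(1+i).)

$97,927.07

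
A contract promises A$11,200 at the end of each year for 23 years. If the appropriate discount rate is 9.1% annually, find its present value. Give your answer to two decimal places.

A$106,473.13

PV = PMT · [1 − (1+i)^(−n)] / i = 11200 · 9.506529 = 106,473.1279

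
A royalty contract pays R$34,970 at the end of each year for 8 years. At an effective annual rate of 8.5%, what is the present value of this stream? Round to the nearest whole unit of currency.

Annuity factor a(8|0.085) = 5.639183; PV = 34970 × 5.639183 = 197,202.2284

R$197,202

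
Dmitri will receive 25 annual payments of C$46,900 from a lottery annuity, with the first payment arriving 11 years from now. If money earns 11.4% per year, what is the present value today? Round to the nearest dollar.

C$130,367

PV at t=10 (ordinary 25-year annuity): 46900 × a(25|0.114) = 46900 × 8.181776 = 383,725.2847
PV₀ = 383,725.2847 / (1+0.114)^10 = 383,725.2847 / 2.943418 = 130,367.2512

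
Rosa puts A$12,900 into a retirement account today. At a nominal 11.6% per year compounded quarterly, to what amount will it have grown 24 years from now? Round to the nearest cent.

A$200,662.25

With 4 periods per year: i = 0.029, n = 96.
FV = 12,900 × (1 + 0.029)^96 = 200,662.2546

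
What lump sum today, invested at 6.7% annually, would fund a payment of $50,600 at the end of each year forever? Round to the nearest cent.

$755,223.88

PV = C/r = 50600/0.067 = 755,223.8806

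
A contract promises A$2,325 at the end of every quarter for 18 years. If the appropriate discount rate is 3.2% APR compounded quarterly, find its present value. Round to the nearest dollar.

i = 0.032/4 = 0.008 per quarter; n = 18·4 = 72.
PV = 2325 × [1 − (1+0.008)^(−72)] / 0.008 = 2325 × 54.570971 = 126,877.5075

A$126,878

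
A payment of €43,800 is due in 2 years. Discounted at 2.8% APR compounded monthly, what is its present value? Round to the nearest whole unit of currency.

Periodic rate i = 0.028/12 = 0.00233333; n = 2 × 12 = 24 periods.
PV = 43,800 / (1 + 0.00233333)^24 = 43,800 / 1.057529 = 41,417.3158

€41,417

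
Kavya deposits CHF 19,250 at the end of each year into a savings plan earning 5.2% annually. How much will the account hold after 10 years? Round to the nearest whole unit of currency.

Accumulation factor s(10|0.052) = 12.695932; FV = 19250 × 12.695932 = 244,396.7000

CHF 244,397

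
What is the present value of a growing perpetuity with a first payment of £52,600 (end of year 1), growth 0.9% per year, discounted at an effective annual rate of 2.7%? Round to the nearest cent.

PV = PMT / (i − g) = 52600 / (0.027 − 0.009) = 52600 / 0.018000 = 2,922,222.2222

£2,922,222.22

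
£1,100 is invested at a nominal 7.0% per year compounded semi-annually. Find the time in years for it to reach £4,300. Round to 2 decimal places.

Periodic rate i = 0.07/2 = 0.035.
(1+i)^n = 4300/1100 = 3.90909, so n = ln 3.90909 / ln 1.035 = 39.6293 half-years
= 39.6293/2 years

19.81 years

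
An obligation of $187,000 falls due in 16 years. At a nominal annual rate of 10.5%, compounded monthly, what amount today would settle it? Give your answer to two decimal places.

Periodic rate i = 0.105/12 = 0.00875; n = 16 × 12 = 192 periods.
PV = FV·(1+i)^(−n) = 187,000 × 0.187741 = 35,107.5435

$35,107.54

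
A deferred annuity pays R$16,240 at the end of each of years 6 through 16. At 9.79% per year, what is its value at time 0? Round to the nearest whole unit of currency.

R$66,768

Value one period before first payment (t=5): 16240 × [1 − (1+0.0979)^(−11)] / 0.0979 = 16240 × 6.558332 = 106,507.3140
Discount back 5 years: 106,507.3140 × (1+0.0979)^(−5) = 106,507.3140 × 0.626882 = 66,767.5602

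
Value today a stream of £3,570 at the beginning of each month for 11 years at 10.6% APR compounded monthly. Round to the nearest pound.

Periodic rate i = 0.106/12 = 0.00883333; n = 11 × 12 = 132 periods.
PV = PMT · [1 − (1+i)^(−n)] / i × (1+i) = 3570 · 78.436562 = 280,018.5271
(annuity-due: payments at period start, so ×(1+i).)

£280,019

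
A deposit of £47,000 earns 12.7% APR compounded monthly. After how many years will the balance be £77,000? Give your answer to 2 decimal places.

Periodic rate i = 0.127/12 = 0.0105833.
n = ln(77000/47000) / ln(1+0.0105833) = ln(1.63830) / 0.010528 = 46.8912 months
= 46.8912/12 years

3.91 years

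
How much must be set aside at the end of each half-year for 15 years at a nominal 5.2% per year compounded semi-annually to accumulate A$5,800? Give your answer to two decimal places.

i = 0.052/2 = 0.026 per half-year; n = 15·2 = 30.
FV-annuity factor = 44.609086; PMT = 5800 / 44.609086 = 130.0184

A$130.02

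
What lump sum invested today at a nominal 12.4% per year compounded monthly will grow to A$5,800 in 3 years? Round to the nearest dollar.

Periodic rate i = 0.124/12 = 0.0103333; n = 3 × 12 = 36 periods.
PV = 5,800 / (1 + 0.0103333)^36 = 5,800 / 1.447867 = 4,005.8940

A$4,006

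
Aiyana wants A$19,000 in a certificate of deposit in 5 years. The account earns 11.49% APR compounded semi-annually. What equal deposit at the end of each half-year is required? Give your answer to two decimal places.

A$1,458.84

i = 0.1149/2 = 0.05745 per half-year; n = 5·2 = 10.
PMT = 19000 / ( [(1+0.05745)^10 − 1] / 0.05745 ) = 19000 / 13.024010 = 1,458.8441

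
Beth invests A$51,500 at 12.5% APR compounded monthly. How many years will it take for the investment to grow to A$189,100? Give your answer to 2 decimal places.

10.46 years

Periodic rate i = 0.125/12 = 0.0104167.
n = ln(189100/51500) / ln(1+0.0104167) = ln(3.67184) / 0.010363 = 125.5159 months
= 125.5159/12 years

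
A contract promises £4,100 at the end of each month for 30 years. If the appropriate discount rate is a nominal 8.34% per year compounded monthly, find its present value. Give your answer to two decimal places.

£541,180.51

With 12 periods per year: i = 0.00695, n = 360.
PV = 4100 × [1 − (1+0.00695)^(−360)] / 0.00695 = 4100 × 131.995245 = 541,180.5062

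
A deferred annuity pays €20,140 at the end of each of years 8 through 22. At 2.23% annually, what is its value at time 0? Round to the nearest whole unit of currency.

€217,994

PV at t=7 (ordinary 15-year annuity): 20140 × a(15|0.0223) = 20140 × 12.630898 = 254,386.2941
PV₀ = 254,386.2941 / (1+0.0223)^7 = 254,386.2941 / 1.166940 = 217,994.3226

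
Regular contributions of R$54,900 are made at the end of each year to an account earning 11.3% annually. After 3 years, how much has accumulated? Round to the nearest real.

R$184,012

FV = PMT · [(1+i)^n − 1] / i = 54900 · 3.351769 = 184,012.1181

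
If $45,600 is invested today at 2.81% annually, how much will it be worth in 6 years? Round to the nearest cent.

FV = PV·(1+i)^n = 45,600 × 1.180897 = 53,848.9200

$53,848.92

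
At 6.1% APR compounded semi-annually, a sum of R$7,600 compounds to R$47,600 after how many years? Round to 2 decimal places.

30.53 years

Periodic rate i = 0.061/2 = 0.0305.
n = ln(47600/7600) / ln(1+0.0305) = ln(6.26316) / 0.030044 = 61.0663 half-years
= 61.0663/2 years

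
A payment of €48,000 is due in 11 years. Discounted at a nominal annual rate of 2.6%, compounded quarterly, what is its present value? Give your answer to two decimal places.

€36,093.99

With 4 periods per year: i = 0.0065, n = 44.
PV = 48,000 / (1 + 0.0065)^44 = 48,000 / 1.329861 = 36,093.9948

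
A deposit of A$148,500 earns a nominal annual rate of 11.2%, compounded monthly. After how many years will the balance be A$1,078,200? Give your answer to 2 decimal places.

17.78 years

Periodic rate i = 0.112/12 = 0.00933333.
n = ln(1.0782e+06/148500) / ln(1+0.00933333) = ln(7.26061) / 0.009290 = 213.3965 months
= 213.3965/12 years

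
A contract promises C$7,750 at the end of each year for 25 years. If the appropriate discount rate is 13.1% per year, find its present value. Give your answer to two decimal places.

C$56,434.69

PV = PMT · [1 − (1+i)^(−n)] / i = 7750 · 7.281895 = 56,434.6855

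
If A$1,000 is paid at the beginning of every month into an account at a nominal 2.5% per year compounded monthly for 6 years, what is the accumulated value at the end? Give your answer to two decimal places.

A$77,755.08

With 12 periods per year: i = 0.00208333, n = 72.
Accumulation factor s(72|0.00208333) × (1+i) = 77.755080; FV = 1000 × 77.755080 = 77,755.0795
Payments are at the start of each period, so multiply by (1+i).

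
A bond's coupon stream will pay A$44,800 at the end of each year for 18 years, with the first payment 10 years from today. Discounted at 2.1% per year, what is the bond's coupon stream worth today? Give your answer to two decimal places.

Value one period before first payment (t=9): 44800 × [1 − (1+0.021)^(−18)] / 0.021 = 44800 × 14.861050 = 665,775.0377
Discount back 9 years: 665,775.0377 × (1+0.021)^(−9) = 665,775.0377 × 0.829408 = 552,199.2711

A$552,199.27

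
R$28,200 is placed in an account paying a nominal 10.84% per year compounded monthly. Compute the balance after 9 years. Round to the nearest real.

R$74,481

With 12 periods per year: i = 0.00903333, n = 108.
FV = PV·(1+i)^n = 28,200 × 2.641164 = 74,480.8374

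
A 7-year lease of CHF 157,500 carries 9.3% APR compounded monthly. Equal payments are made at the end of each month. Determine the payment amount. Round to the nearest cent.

Periodic rate i = 0.093/12 = 0.00775; n = 7 × 12 = 84 periods.
Annuity-PV factor = 61.569744; PMT = 157500 / 61.569744 = 2,558.0746

CHF 2,558.07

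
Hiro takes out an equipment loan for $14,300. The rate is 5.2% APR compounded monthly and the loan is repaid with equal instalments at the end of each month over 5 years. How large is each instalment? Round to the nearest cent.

$271.17

With 12 periods per year: i = 0.00433333, n = 60.
PMT = 14300 / ( [1 − (1+0.00433333)^(−60)] / 0.00433333 ) = 14300 / 52.734273 = 271.1709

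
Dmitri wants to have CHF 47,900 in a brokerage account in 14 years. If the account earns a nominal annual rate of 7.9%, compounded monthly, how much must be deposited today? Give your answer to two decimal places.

i = 0.079/12 = 0.00658333 per month; n = 14·12 = 168.
Discount factor = (1+0.00658333)^(−168) = 0.332081; PV = 47,900 × 0.332081 = 15,906.6966

CHF 15,906.70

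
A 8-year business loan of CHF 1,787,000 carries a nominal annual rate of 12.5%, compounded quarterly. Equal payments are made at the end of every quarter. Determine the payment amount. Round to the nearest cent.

CHF 89,143.74

Periodic rate i = 0.125/4 = 0.03125; n = 8 × 4 = 32 periods.
Annuity-PV factor = 20.046276; PMT = 1.787e+06 / 20.046276 = 89,143.7373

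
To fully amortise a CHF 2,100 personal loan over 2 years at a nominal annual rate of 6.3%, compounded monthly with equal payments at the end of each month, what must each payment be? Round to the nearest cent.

Periodic rate i = 0.063/12 = 0.00525; n = 2 × 12 = 24 periods.
PMT = 2100 / ( [1 − (1+0.00525)^(−24)] / 0.00525 ) = 2100 / 22.494196 = 93.3574

CHF 93.36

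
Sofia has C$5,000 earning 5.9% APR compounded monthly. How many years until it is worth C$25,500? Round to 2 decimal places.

27.68 years

Periodic rate i = 0.059/12 = 0.00491667.
n = ln(25500/5000) / ln(1+0.00491667) = ln(5.10000) / 0.004905 = 332.1849 months
= 332.1849/12 years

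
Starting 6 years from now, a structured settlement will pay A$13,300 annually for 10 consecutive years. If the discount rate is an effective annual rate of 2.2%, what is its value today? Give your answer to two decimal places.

Value one period before first payment (t=5): 13300 × [1 − (1+0.022)^(−10)] / 0.022 = 13300 × 8.889311 = 118,227.8377
PV₀ = 118,227.8377 / (1+0.022)^5 = 118,227.8377 / 1.114948 = 106,038.9131

A$106,038.91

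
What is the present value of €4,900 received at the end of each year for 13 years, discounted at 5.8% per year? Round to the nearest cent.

PV = 4900 × [1 − (1+0.058)^(−13)] / 0.058 = 4900 × 8.957031 = 43,889.4541

€43,889.45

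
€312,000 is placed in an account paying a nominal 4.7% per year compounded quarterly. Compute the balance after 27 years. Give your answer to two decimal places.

€1,101,695.57

Periodic rate i = 0.047/4 = 0.01175; n = 27 × 4 = 108 periods.
FV = 312,000 × (1 + 0.01175)^108 = 1,101,695.5745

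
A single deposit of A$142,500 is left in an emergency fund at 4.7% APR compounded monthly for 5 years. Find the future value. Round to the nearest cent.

A$180,166.78

i = 0.047/12 = 0.00391667 per month; n = 5·12 = 60.
142,500 × (1+0.00391667)^60 = 142,500 × 1.264328 = 180,166.7822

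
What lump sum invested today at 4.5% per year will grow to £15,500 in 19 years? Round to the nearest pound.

PV = 15,500 / (1 + 0.045)^19 = 15,500 / 2.307860 = 6,716.1777

£6,716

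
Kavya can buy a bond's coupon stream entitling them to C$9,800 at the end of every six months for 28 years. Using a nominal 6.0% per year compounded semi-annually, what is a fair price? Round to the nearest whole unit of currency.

C$264,262

i = 0.06/2 = 0.03 per half-year; n = 28·2 = 56.
PV = 9800 × [1 − (1+0.03)^(−56)] / 0.03 = 9800 × 26.965464 = 264,261.5445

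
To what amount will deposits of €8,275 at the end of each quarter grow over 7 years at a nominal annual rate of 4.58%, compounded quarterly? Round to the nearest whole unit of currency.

i = 0.0458/4 = 0.01145 per quarter; n = 7·4 = 28.
FV = PMT · [(1+i)^n − 1] / i = 8275 · 32.790093 = 271,338.0230

€271,338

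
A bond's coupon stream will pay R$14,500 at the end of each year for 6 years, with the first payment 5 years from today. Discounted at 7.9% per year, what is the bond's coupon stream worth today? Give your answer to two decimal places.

R$49,603.63

PV at t=4 (ordinary 6-year annuity): 14500 × a(6|0.079) = 14500 × 4.636937 = 67,235.5927
PV₀ = 67,235.5927 / (1+0.079)^4 = 67,235.5927 / 1.355457 = 49,603.6300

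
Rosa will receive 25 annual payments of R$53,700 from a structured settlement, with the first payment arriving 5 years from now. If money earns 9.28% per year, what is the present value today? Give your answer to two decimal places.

Value one period before first payment (t=4): 53700 × [1 − (1+0.0928)^(−25)] / 0.0928 = 53700 × 9.603842 = 515,726.3419
Discount back 4 years: 515,726.3419 × (1+0.0928)^(−4) = 515,726.3419 × 0.701192 = 361,623.4367

R$361,623.44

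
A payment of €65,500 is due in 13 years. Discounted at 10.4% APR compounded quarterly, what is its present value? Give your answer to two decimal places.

Periodic rate i = 0.104/4 = 0.026; n = 13 × 4 = 52 periods.
PV = FV·(1+i)^(−n) = 65,500 × 0.263231 = 17,241.6387

€17,241.64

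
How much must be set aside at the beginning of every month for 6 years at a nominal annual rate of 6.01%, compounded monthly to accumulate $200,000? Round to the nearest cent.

$2,302.32

Periodic rate i = 0.0601/12 = 0.00500833; n = 6 × 12 = 72 periods.
FV-annuity factor × (1+i) = 86.868736; PMT = 200000 / 86.868736 = 2,302.3243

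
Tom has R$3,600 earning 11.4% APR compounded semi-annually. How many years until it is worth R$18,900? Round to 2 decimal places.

Periodic rate i = 0.114/2 = 0.057.
n = ln(18900/3600) / ln(1+0.057) = ln(5.25000) / 0.055435 = 29.9132 half-years
= 29.9132/2 years

14.96 years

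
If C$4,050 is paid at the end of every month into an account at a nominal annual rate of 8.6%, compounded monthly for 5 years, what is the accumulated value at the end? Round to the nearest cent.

With 12 periods per year: i = 0.00716667, n = 60.
Accumulation factor s(60|0.00716667) = 74.637478; FV = 4050 × 74.637478 = 302,281.7878

C$302,281.79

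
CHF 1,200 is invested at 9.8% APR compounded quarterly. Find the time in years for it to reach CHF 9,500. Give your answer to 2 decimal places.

Periodic rate i = 0.098/4 = 0.0245.
(1+i)^n = 9500/1200 = 7.91667, so n = ln 7.91667 / ln 1.0245 = 85.4781 quarters
= 85.4781/4 years

21.37 years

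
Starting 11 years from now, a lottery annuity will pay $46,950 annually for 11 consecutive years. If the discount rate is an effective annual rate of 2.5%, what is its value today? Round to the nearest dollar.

$348,955

Value one period before first payment (t=10): 46950 × [1 − (1+0.025)^(−11)] / 0.025 = 46950 × 9.514209 = 446,692.0991
Discount back 10 years: 446,692.0991 × (1+0.025)^(−10) = 446,692.0991 × 0.781198 = 348,955.1539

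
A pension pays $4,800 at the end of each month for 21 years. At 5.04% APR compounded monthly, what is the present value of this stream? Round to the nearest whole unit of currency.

$745,394

With 12 periods per year: i = 0.0042, n = 252.
PV = 4800 × [1 − (1+0.0042)^(−252)] / 0.0042 = 4800 × 155.290342 = 745,393.6422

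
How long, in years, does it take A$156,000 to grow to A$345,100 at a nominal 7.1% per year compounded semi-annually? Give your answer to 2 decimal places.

Periodic rate i = 0.071/2 = 0.0355.
n = ln(345100/156000) / ln(1+0.0355) = ln(2.21218) / 0.034884 = 22.7603 half-years
= 22.7603/2 years

11.38 years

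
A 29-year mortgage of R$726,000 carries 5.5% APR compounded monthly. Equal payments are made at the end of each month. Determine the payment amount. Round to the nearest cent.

With 12 periods per year: i = 0.00458333, n = 348.
PMT = 726000 / ( [1 − (1+0.00458333)^(−348)] / 0.00458333 ) = 726000 / 173.749245 = 4,178.4354

R$4,178.44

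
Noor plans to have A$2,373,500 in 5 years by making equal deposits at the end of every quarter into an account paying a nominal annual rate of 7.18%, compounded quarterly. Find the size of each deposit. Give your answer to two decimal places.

Periodic rate i = 0.0718/4 = 0.01795; n = 5 × 4 = 20 periods.
FV-annuity factor = 23.807517; PMT = 2.3735e+06 / 23.807517 = 99,695.4050

A$99,695.40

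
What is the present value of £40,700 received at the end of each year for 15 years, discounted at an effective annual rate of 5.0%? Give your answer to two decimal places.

£422,452.08

PV = 40700 × [1 − (1+0.05)^(−15)] / 0.05 = 40700 × 10.379658 = 422,452.0822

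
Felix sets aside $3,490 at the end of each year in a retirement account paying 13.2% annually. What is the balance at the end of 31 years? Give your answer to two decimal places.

FV = PMT · [(1+i)^n − 1] / i = 3490 · 346.148873 = 1,208,059.5654

$1,208,059.57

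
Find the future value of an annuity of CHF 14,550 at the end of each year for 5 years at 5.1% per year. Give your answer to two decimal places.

Accumulation factor s(5|0.051) = 5.536680; FV = 14550 × 5.536680 = 80,558.6943

CHF 80,558.69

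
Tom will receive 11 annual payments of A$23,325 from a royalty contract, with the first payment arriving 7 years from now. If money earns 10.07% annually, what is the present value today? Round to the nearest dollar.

A$84,917

PV at t=6 (ordinary 11-year annuity): 23325 × a(11|0.1007) = 23325 × 6.474183 = 151,010.3156
Discount back 6 years: 151,010.3156 × (1+0.1007)^(−6) = 151,010.3156 × 0.562323 = 84,916.6429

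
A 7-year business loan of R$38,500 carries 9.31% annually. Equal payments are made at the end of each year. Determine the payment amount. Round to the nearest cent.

R$7,729.33

PMT = 38500 / ( [1 − (1+0.0931)^(−7)] / 0.0931 ) = 38500 / 4.981025 = 7,729.3331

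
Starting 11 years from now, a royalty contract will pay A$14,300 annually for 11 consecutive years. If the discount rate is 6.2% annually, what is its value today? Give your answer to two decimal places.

Value one period before first payment (t=10): 14300 × [1 − (1+0.062)^(−11)] / 0.062 = 14300 × 7.806823 = 111,637.5704
PV₀ = 111,637.5704 / (1+0.062)^10 = 111,637.5704 / 1.824926 = 61,173.7648

A$61,173.76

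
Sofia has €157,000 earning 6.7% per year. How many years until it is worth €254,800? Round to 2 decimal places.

n = ln(254800/157000) / ln(1+0.067) = ln(1.62293) / 0.064851 = 7.4669 years

7.47 years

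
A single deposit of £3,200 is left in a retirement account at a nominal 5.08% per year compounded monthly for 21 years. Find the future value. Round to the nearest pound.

£9,278

Periodic rate i = 0.0508/12 = 0.00423333; n = 21 × 12 = 252 periods.
3,200 × (1+0.00423333)^252 = 3,200 × 2.899529 = 9,278.4926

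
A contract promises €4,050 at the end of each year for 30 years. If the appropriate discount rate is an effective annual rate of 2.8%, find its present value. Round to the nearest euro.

€81,474

Annuity factor a(30|0.028) = 20.117018; PV = 4050 × 20.117018 = 81,473.9226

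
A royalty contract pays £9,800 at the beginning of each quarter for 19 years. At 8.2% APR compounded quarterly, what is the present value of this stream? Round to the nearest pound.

i = 0.082/4 = 0.0205 per quarter; n = 19·4 = 76.
PV = 9800 × [1 − (1+0.0205)^(−76)] / 0.0205 × (1+i) = 9800 × 39.132429 = 383,497.7996
(annuity-due: payments at period start, so ×(1+i).)

£383,498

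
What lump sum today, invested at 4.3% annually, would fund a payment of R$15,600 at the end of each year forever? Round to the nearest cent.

R$362,790.70

PV = C/r = 15600/0.043 = 362,790.6977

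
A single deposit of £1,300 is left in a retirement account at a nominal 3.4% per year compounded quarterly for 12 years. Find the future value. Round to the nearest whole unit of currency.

i = 0.034/4 = 0.0085 per quarter; n = 12·4 = 48.
FV = PV·(1+i)^n = 1,300 × 1.501216 = 1,951.5814

£1,952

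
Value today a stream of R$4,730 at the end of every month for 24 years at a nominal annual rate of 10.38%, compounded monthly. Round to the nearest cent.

i = 0.1038/12 = 0.00865 per month; n = 24·12 = 288.
Annuity factor a(288|0.00865) = 105.930355; PV = 4730 × 105.930355 = 501,050.5798

R$501,050.58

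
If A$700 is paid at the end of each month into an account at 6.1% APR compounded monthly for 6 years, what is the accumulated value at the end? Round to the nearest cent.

A$60,675.40

With 12 periods per year: i = 0.00508333, n = 72.
FV = 700 × [(1+0.00508333)^72 − 1] / 0.00508333 = 700 × 86.679150 = 60,675.4049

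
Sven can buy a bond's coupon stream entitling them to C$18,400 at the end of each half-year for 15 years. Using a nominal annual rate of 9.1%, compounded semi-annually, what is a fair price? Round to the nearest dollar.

With 2 periods per year: i = 0.0455, n = 30.
PV = PMT · [1 − (1+i)^(−n)] / i = 18400 · 16.193500 = 297,960.3968

C$297,960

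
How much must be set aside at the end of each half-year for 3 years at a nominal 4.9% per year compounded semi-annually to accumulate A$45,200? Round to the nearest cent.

A$7,084.94

i = 0.049/2 = 0.0245 per half-year; n = 3·2 = 6.
PMT = 45200 / ( [(1+0.0245)^6 − 1] / 0.0245 ) = 45200 / 6.379728 = 7,084.9418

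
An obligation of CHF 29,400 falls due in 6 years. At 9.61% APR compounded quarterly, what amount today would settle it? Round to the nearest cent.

CHF 16,630.06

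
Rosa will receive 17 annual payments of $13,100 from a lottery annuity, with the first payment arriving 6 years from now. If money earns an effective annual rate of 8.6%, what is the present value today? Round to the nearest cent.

PV at t=5 (ordinary 17-year annuity): 13100 × a(17|0.086) = 13100 × 8.767719 = 114,857.1238
Discount back 5 years: 114,857.1238 × (1+0.086)^(−5) = 114,857.1238 × 0.661989 = 76,034.1702

$76,034.17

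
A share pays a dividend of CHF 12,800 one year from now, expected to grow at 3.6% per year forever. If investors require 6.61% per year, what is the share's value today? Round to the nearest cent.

CHF 425,249.17

PV = PMT / (i − g) = 12800 / (0.0661 − 0.036) = 12800 / 0.030100 = 425,249.1694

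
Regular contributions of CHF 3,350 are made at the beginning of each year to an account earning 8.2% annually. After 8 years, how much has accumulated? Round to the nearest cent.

FV = PMT · [(1+i)^n − 1] / i × (1+i) = 3350 · 11.592308 = 38,834.2308
Payments are at the start of each period, so multiply by (1+i).

CHF 38,834.23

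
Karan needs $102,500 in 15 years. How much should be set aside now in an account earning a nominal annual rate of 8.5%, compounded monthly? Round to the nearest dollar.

Periodic rate i = 0.085/12 = 0.00708333; n = 15 × 12 = 180 periods.
PV = FV·(1+i)^(−n) = 102,500 × 0.280690 = 28,770.6915

$28,771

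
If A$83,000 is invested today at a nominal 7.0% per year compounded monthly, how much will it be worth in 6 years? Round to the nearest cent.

A$126,168.76

With 12 periods per year: i = 0.00583333, n = 72.
FV = 83,000 × (1 + 0.00583333)^72 = 126,168.7569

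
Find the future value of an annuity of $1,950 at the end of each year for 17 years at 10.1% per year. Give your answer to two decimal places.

Accumulation factor s(17|0.101) = 40.922332; FV = 1950 × 40.922332 = 79,798.5472

$79,798.55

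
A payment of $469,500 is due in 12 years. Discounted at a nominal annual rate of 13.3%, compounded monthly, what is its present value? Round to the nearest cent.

$96,009.58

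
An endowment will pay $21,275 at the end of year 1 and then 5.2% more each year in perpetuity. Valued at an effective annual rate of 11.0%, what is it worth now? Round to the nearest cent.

$366,810.34

PV = D₁/(r − g) = 21275/(0.11 − 0.052) = 366,810.3448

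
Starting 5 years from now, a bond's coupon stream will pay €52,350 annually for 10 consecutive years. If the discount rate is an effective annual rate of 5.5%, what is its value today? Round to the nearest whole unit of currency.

€318,523

PV at t=4 (ordinary 10-year annuity): 52350 × a(10|0.055) = 52350 × 7.537626 = 394,594.7121
Discount back 4 years: 394,594.7121 × (1+0.055)^(−4) = 394,594.7121 × 0.807217 = 318,523.4584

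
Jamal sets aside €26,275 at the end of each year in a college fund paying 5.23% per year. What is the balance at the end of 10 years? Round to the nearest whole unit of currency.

Accumulation factor s(10|0.0523) = 12.713747; FV = 26275 × 12.713747 = 334,053.6915

€334,054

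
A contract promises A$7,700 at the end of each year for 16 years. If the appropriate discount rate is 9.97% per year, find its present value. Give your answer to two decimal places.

A$60,350.31

Annuity factor a(16|0.0997) = 7.837703; PV = 7700 × 7.837703 = 60,350.3143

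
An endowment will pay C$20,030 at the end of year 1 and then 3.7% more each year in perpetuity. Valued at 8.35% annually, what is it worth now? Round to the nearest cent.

C$430,752.69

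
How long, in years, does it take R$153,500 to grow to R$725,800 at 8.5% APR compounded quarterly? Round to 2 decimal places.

18.47 years

Periodic rate i = 0.085/4 = 0.02125.
(1+i)^n = 725800/153500 = 4.72834, so n = ln 4.72834 / ln 1.02125 = 73.8834 quarters
= 73.8834/4 years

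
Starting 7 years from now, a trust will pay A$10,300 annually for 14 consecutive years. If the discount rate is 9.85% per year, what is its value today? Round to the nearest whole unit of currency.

PV at t=6 (ordinary 14-year annuity): 10300 × a(14|0.0985) = 10300 × 7.427307 = 76,501.2602
Discount back 6 years: 76,501.2602 × (1+0.0985)^(−6) = 76,501.2602 × 0.569114 = 43,537.9746

A$43,538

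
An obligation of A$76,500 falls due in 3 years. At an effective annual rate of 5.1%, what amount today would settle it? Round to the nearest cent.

PV = FV·(1+i)^(−n) = 76,500 × 0.861374 = 65,895.1251

A$65,895.13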